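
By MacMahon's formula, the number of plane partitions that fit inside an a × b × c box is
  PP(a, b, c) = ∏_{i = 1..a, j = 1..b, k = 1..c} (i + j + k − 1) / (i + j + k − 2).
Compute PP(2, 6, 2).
PP(2, 6, 2) = 336

Evaluate the triple product over i = 1..2, j = 1..6, k = 1..2. The factors are (2/1) · (3/2) · (3/2) · (4/3) · (4/3) · (5/4) · (5/4) · (6/5) · … (24 factors total). The numerators and denominators telescope so the product is an integer; carrying out the multiplication exactly gives PP(2, 6, 2) = 336.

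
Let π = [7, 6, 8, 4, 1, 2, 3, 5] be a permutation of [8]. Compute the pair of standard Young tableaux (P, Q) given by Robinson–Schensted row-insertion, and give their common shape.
P = [1, 2, 3, 5] / [4, 8] / [6] / [7];  Q = [1, 3, 7, 8] / [2, 6] / [4] / [5];  common shape = (4, 2, 1, 1)

Row-insert the values π_1, π_2, … into P one at a time, bumping the leftmost entry strictly greater than the inserted value down to the next row. The recording tableau Q records, in position (i, j), the step at which that cell was added to P.
  Insert 7 (step 1): P = [7];  Q = [1]
  Insert 6 (step 2): P = [6] / [7];  Q = [1] / [2]
  Insert 8 (step 3): P = [6, 8] / [7];  Q = [1, 3] / [2]
  Insert 4 (step 4): P = [4, 8] / [6] / [7];  Q = [1, 3] / [2] / [4]
  Insert 1 (step 5): P = [1, 8] / [4] / [6] / [7];  Q = [1, 3] / [2] / [4] / [5]
  Insert 2 (step 6): P = [1, 2] / [4, 8] / [6] / [7];  Q = [1, 3] / [2, 6] / [4] / [5]
  Insert 3 (step 7): P = [1, 2, 3] / [4, 8] / [6] / [7];  Q = [1, 3, 7] / [2, 6] / [4] / [5]
  Insert 5 (step 8): P = [1, 2, 3, 5] / [4, 8] / [6] / [7];  Q = [1, 3, 7, 8] / [2, 6] / [4] / [5]
Final shape: (4, 2, 1, 1).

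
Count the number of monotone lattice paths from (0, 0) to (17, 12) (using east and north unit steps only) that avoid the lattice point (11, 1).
Number of paths = 51747423

Total paths from (0, 0) to (17, 12): C(29, 17) = 51895935. Paths through (11, 1): (paths (0, 0) → (11, 1)) × (paths (11, 1) → (17, 12)) = C(12, 11) · C(17, 6) = 12 · 12376 = 148512. Avoidance count = 51895935 − 148512 = 51747423.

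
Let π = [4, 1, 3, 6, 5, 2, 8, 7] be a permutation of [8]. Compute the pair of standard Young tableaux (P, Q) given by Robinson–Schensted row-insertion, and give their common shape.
P = [1, 2, 5, 7] / [3, 6, 8] / [4];  Q = [1, 3, 4, 7] / [2, 5, 8] / [6];  common shape = (4, 3, 1)

Row-insert the values π_1, π_2, … into P one at a time, bumping the leftmost entry strictly greater than the inserted value down to the next row. The recording tableau Q records, in position (i, j), the step at which that cell was added to P.
  Insert 4 (step 1): P = [4];  Q = [1]
  Insert 1 (step 2): P = [1] / [4];  Q = [1] / [2]
  Insert 3 (step 3): P = [1, 3] / [4];  Q = [1, 3] / [2]
  Insert 6 (step 4): P = [1, 3, 6] / [4];  Q = [1, 3, 4] / [2]
  Insert 5 (step 5): P = [1, 3, 5] / [4, 6];  Q = [1, 3, 4] / [2, 5]
  Insert 2 (step 6): P = [1, 2, 5] / [3, 6] / [4];  Q = [1, 3, 4] / [2, 5] / [6]
  Insert 8 (step 7): P = [1, 2, 5, 8] / [3, 6] / [4];  Q = [1, 3, 4, 7] / [2, 5] / [6]
  Insert 7 (step 8): P = [1, 2, 5, 7] / [3, 6, 8] / [4];  Q = [1, 3, 4, 7] / [2, 5, 8] / [6]
Final shape: (4, 3, 1).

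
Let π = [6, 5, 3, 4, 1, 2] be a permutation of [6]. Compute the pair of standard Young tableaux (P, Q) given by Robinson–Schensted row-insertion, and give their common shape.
P = [1, 2] / [3, 4] / [5] / [6];  Q = [1, 4] / [2, 6] / [3] / [5];  common shape = (2, 2, 1, 1)

Row-insert the values π_1, π_2, … into P one at a time, bumping the leftmost entry strictly greater than the inserted value down to the next row. The recording tableau Q records, in position (i, j), the step at which that cell was added to P.
  Insert 6 (step 1): P = [6];  Q = [1]
  Insert 5 (step 2): P = [5] / [6];  Q = [1] / [2]
  Insert 3 (step 3): P = [3] / [5] / [6];  Q = [1] / [2] / [3]
  Insert 4 (step 4): P = [3, 4] / [5] / [6];  Q = [1, 4] / [2] / [3]
  Insert 1 (step 5): P = [1, 4] / [3] / [5] / [6];  Q = [1, 4] / [2] / [3] / [5]
  Insert 2 (step 6): P = [1, 2] / [3, 4] / [5] / [6];  Q = [1, 4] / [2, 6] / [3] / [5]
Final shape: (2, 2, 1, 1).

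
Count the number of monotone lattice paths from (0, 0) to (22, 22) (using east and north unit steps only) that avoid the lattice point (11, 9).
Number of paths = 1684846617480

Total paths from (0, 0) to (22, 22): C(44, 22) = 2104098963720. Paths through (11, 9): (paths (0, 0) → (11, 9)) × (paths (11, 9) → (22, 22)) = C(20, 11) · C(24, 11) = 167960 · 2496144 = 419252346240. Avoidance count = 2104098963720 − 419252346240 = 1684846617480.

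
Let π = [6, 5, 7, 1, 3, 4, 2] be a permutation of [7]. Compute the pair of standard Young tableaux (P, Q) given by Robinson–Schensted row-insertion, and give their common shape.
P = [1, 2, 4] / [3, 7] / [5] / [6];  Q = [1, 3, 6] / [2, 5] / [4] / [7];  common shape = (3, 2, 1, 1)

Row-insert the values π_1, π_2, … into P one at a time, bumping the leftmost entry strictly greater than the inserted value down to the next row. The recording tableau Q records, in position (i, j), the step at which that cell was added to P.
  Insert 6 (step 1): P = [6];  Q = [1]
  Insert 5 (step 2): P = [5] / [6];  Q = [1] / [2]
  Insert 7 (step 3): P = [5, 7] / [6];  Q = [1, 3] / [2]
  Insert 1 (step 4): P = [1, 7] / [5] / [6];  Q = [1, 3] / [2] / [4]
  Insert 3 (step 5): P = [1, 3] / [5, 7] / [6];  Q = [1, 3] / [2, 5] / [4]
  Insert 4 (step 6): P = [1, 3, 4] / [5, 7] / [6];  Q = [1, 3, 6] / [2, 5] / [4]
  Insert 2 (step 7): P = [1, 2, 4] / [3, 7] / [5] / [6];  Q = [1, 3, 6] / [2, 5] / [4] / [7]
Final shape: (3, 2, 1, 1).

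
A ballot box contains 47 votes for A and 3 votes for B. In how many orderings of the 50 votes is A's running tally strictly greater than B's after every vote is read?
Strict-lead orderings = 17248

Total orderings of the 50 votes with 47 for A: C(50, 47) = 19600. By the Bertrand ballot formula (Cycle Lemma / reflection principle), the number of orderings in which A is strictly ahead of B throughout is (p − q)/(p + q) · C(p + q, p) = (47 − 3)/(47 + 3) · 19600 = 17248.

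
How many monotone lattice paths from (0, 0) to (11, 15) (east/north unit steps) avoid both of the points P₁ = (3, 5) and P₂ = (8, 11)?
Number of paths = 3535862

Inclusion–exclusion. Total paths: C(26, 11) = 7726160. Through P₁: C(8, 3)·C(18, 8) = 2450448. Through P₂: C(19, 8)·C(7, 3) = 2645370. Since P₁ is strictly southwest of P₂, a monotone path through both must visit P₁ then P₂; paths through both = C(8, 3)·C(11, 5)·C(7, 3) = 905520. Avoid both = 7726160 − 2450448 − 2645370 + 905520 = 3535862.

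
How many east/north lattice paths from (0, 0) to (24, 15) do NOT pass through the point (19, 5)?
Number of paths = 25013201148

Total paths from (0, 0) to (24, 15): C(39, 24) = 25140840660. Paths through (19, 5): (paths (0, 0) → (19, 5)) × (paths (19, 5) → (24, 15)) = C(24, 19) · C(15, 5) = 42504 · 3003 = 127639512. Avoidance count = 25140840660 − 127639512 = 25013201148.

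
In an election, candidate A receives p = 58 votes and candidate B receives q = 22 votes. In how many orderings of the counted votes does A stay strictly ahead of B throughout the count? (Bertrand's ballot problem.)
Strict-lead orderings = 12189953711134185480

Total orderings of the 80 votes with 58 for A: C(80, 58) = 27088786024742634400. By the Bertrand ballot formula (Cycle Lemma / reflection principle), the number of orderings in which A is strictly ahead of B throughout is (p − q)/(p + q) · C(p + q, p) = (58 − 22)/(58 + 22) · 27088786024742634400 = 12189953711134185480.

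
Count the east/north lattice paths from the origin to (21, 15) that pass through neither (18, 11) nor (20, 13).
Number of paths = 3260249310

Inclusion–exclusion. Total paths: C(36, 21) = 5567902560. Through P₁: C(29, 18)·C(7, 3) = 1210905150. Through P₂: C(33, 20)·C(3, 1) = 1719499320. Since P₁ is strictly southwest of P₂, a monotone path through both must visit P₁ then P₂; paths through both = C(29, 18)·C(4, 2)·C(3, 1) = 622751220. Avoid both = 5567902560 − 1210905150 − 1719499320 + 622751220 = 3260249310.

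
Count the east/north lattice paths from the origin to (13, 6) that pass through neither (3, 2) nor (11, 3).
Number of paths = 14382

Inclusion–exclusion. Total paths: C(19, 13) = 27132. Through P₁: C(5, 3)·C(14, 10) = 10010. Through P₂: C(14, 11)·C(5, 2) = 3640. Since P₁ is strictly southwest of P₂, a monotone path through both must visit P₁ then P₂; paths through both = C(5, 3)·C(9, 8)·C(5, 2) = 900. Avoid both = 27132 − 10010 − 3640 + 900 = 14382.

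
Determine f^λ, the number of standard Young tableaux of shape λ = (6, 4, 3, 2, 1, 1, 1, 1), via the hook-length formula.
# SYT of shape (6, 4, 3, 2, 1, 1, 1, 1) = 47006190

Hook-length formula: f^λ = n! / Π hook(c), product over all cells c of the Young diagram. For λ = (6, 4, 3, 2, 1, 1, 1, 1), n = 19 boxes. Hook lengths by row (left-to-right, top-to-bottom): [13, 8, 6, 4, 2, 1]; [10, 5, 3, 1]; [8, 3, 1]; [6, 1]; [4]; [3]; [2]; [1]. Product of hooks = 2587852800. So f^λ = 19! / 2587852800 = 121645100408832000 / 2587852800 = 47006190.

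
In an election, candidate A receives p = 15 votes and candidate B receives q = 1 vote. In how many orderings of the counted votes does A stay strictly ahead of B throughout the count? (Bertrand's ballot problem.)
Strict-lead orderings = 14

Total orderings of the 16 votes with 15 for A: C(16, 15) = 16. By the Bertrand ballot formula (Cycle Lemma / reflection principle), the number of orderings in which A is strictly ahead of B throughout is (p − q)/(p + q) · C(p + q, p) = (15 − 1)/(15 + 1) · 16 = 14.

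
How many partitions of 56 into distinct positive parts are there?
q(56) = 7108

A partition into distinct parts is a strictly decreasing sequence summing to n. The recurrence d(n, m) = d(n, m−1) + d(n−m, m−1) (use part m at most once) with q(n) = d(n, n) gives q(56) = 7108. (Euler's theorem: # distinct-part partitions = # odd-part partitions.)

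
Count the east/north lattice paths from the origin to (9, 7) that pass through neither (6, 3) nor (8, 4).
Number of paths = 7528

Inclusion–exclusion. Total paths: C(16, 9) = 11440. Through P₁: C(9, 6)·C(7, 3) = 2940. Through P₂: C(12, 8)·C(4, 1) = 1980. Since P₁ is strictly southwest of P₂, a monotone path through both must visit P₁ then P₂; paths through both = C(9, 6)·C(3, 2)·C(4, 1) = 1008. Avoid both = 11440 − 2940 − 1980 + 1008 = 7528.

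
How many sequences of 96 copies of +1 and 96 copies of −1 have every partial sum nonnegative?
C_96 = 3721443204405954385563870541379246659709506697378694300

These ballot sequences are counted by the Catalan number C_n = (1/(n + 1)) · C(2n, n). For n = 96: C_96 = (1/97) · C(192, 96) = 360979990827377575399695442513786925991822149645733347100/97 = 3721443204405954385563870541379246659709506697378694300.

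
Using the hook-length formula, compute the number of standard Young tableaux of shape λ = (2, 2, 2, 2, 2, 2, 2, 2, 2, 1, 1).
# SYT of shape (2, 2, 2, 2, 2, 2, 2, 2, 2, 1, 1) = 41990

Hook-length formula: f^λ = n! / Π hook(c), product over all cells c of the Young diagram. For λ = (2, 2, 2, 2, 2, 2, 2, 2, 2, 1, 1), n = 20 boxes. Hook lengths by row (left-to-right, top-to-bottom): [12, 9]; [11, 8]; [10, 7]; [9, 6]; [8, 5]; [7, 4]; [6, 3]; [5, 2]; [4, 1]; [2]; [1]. Product of hooks = 57940033536000. So f^λ = 20! / 57940033536000 = 2432902008176640000 / 57940033536000 = 41990.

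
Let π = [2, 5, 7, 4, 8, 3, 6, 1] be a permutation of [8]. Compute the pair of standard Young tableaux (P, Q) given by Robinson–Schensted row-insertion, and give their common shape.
P = [1, 3, 6, 8] / [2, 7] / [4] / [5];  Q = [1, 2, 3, 5] / [4, 7] / [6] / [8];  common shape = (4, 2, 1, 1)

Row-insert the values π_1, π_2, … into P one at a time, bumping the leftmost entry strictly greater than the inserted value down to the next row. The recording tableau Q records, in position (i, j), the step at which that cell was added to P.
  Insert 2 (step 1): P = [2];  Q = [1]
  Insert 5 (step 2): P = [2, 5];  Q = [1, 2]
  Insert 7 (step 3): P = [2, 5, 7];  Q = [1, 2, 3]
  Insert 4 (step 4): P = [2, 4, 7] / [5];  Q = [1, 2, 3] / [4]
  Insert 8 (step 5): P = [2, 4, 7, 8] / [5];  Q = [1, 2, 3, 5] / [4]
  Insert 3 (step 6): P = [2, 3, 7, 8] / [4] / [5];  Q = [1, 2, 3, 5] / [4] / [6]
  Insert 6 (step 7): P = [2, 3, 6, 8] / [4, 7] / [5];  Q = [1, 2, 3, 5] / [4, 7] / [6]
  Insert 1 (step 8): P = [1, 3, 6, 8] / [2, 7] / [4] / [5];  Q = [1, 2, 3, 5] / [4, 7] / [6] / [8]
Final shape: (4, 2, 1, 1).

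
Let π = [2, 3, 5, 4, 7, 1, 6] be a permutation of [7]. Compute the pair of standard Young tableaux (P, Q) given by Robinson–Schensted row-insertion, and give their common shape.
P = [1, 3, 4, 6] / [2, 7] / [5];  Q = [1, 2, 3, 5] / [4, 7] / [6];  common shape = (4, 2, 1)

Row-insert the values π_1, π_2, … into P one at a time, bumping the leftmost entry strictly greater than the inserted value down to the next row. The recording tableau Q records, in position (i, j), the step at which that cell was added to P.
  Insert 2 (step 1): P = [2];  Q = [1]
  Insert 3 (step 2): P = [2, 3];  Q = [1, 2]
  Insert 5 (step 3): P = [2, 3, 5];  Q = [1, 2, 3]
  Insert 4 (step 4): P = [2, 3, 4] / [5];  Q = [1, 2, 3] / [4]
  Insert 7 (step 5): P = [2, 3, 4, 7] / [5];  Q = [1, 2, 3, 5] / [4]
  Insert 1 (step 6): P = [1, 3, 4, 7] / [2] / [5];  Q = [1, 2, 3, 5] / [4] / [6]
  Insert 6 (step 7): P = [1, 3, 4, 6] / [2, 7] / [5];  Q = [1, 2, 3, 5] / [4, 7] / [6]
Final shape: (4, 2, 1).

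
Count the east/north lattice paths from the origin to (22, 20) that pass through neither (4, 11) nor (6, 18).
Number of paths = 507381016527

Inclusion–exclusion. Total paths: C(42, 22) = 513791607420. Through P₁: C(15, 4)·C(27, 18) = 6397516125. Through P₂: C(24, 6)·C(18, 16) = 20593188. Since P₁ is strictly southwest of P₂, a monotone path through both must visit P₁ then P₂; paths through both = C(15, 4)·C(9, 2)·C(18, 16) = 7518420. Avoid both = 513791607420 − 6397516125 − 20593188 + 7518420 = 507381016527.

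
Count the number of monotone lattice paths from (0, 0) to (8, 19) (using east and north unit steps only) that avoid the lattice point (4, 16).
Number of paths = 2050500

Total paths from (0, 0) to (8, 19): C(27, 8) = 2220075. Paths through (4, 16): (paths (0, 0) → (4, 16)) × (paths (4, 16) → (8, 19)) = C(20, 4) · C(7, 4) = 4845 · 35 = 169575. Avoidance count = 2220075 − 169575 = 2050500.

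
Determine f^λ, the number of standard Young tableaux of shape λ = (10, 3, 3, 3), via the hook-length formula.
# SYT of shape (10, 3, 3, 3) = 1627920

Hook-length formula: f^λ = n! / Π hook(c), product over all cells c of the Young diagram. For λ = (10, 3, 3, 3), n = 19 boxes. Hook lengths by row (left-to-right, top-to-bottom): [13, 12, 11, 7, 6, 5, 4, 3, 2, 1]; [5, 4, 3]; [4, 3, 2]; [3, 2, 1]. Product of hooks = 74724249600. So f^λ = 19! / 74724249600 = 121645100408832000 / 74724249600 = 1627920.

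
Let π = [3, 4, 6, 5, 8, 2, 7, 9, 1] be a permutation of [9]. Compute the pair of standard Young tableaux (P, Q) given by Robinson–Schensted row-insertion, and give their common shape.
P = [1, 4, 5, 7, 9] / [2, 8] / [3] / [6];  Q = [1, 2, 3, 5, 8] / [4, 7] / [6] / [9];  common shape = (5, 2, 1, 1)

Row-insert the values π_1, π_2, … into P one at a time, bumping the leftmost entry strictly greater than the inserted value down to the next row. The recording tableau Q records, in position (i, j), the step at which that cell was added to P.
  Insert 3 (step 1): P = [3];  Q = [1]
  Insert 4 (step 2): P = [3, 4];  Q = [1, 2]
  Insert 6 (step 3): P = [3, 4, 6];  Q = [1, 2, 3]
  Insert 5 (step 4): P = [3, 4, 5] / [6];  Q = [1, 2, 3] / [4]
  Insert 8 (step 5): P = [3, 4, 5, 8] / [6];  Q = [1, 2, 3, 5] / [4]
  Insert 2 (step 6): P = [2, 4, 5, 8] / [3] / [6];  Q = [1, 2, 3, 5] / [4] / [6]
  Insert 7 (step 7): P = [2, 4, 5, 7] / [3, 8] / [6];  Q = [1, 2, 3, 5] / [4, 7] / [6]
  Insert 9 (step 8): P = [2, 4, 5, 7, 9] / [3, 8] / [6];  Q = [1, 2, 3, 5, 8] / [4, 7] / [6]
  Insert 1 (step 9): P = [1, 4, 5, 7, 9] / [2, 8] / [3] / [6];  Q = [1, 2, 3, 5, 8] / [4, 7] / [6] / [9]
Final shape: (5, 2, 1, 1).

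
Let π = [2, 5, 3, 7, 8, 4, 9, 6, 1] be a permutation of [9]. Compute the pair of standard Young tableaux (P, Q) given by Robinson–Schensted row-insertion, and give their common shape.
P = [1, 3, 4, 6, 9] / [2, 7, 8] / [5];  Q = [1, 2, 4, 5, 7] / [3, 6, 8] / [9];  common shape = (5, 3, 1)

Row-insert the values π_1, π_2, … into P one at a time, bumping the leftmost entry strictly greater than the inserted value down to the next row. The recording tableau Q records, in position (i, j), the step at which that cell was added to P.
  Insert 2 (step 1): P = [2];  Q = [1]
  Insert 5 (step 2): P = [2, 5];  Q = [1, 2]
  Insert 3 (step 3): P = [2, 3] / [5];  Q = [1, 2] / [3]
  Insert 7 (step 4): P = [2, 3, 7] / [5];  Q = [1, 2, 4] / [3]
  Insert 8 (step 5): P = [2, 3, 7, 8] / [5];  Q = [1, 2, 4, 5] / [3]
  Insert 4 (step 6): P = [2, 3, 4, 8] / [5, 7];  Q = [1, 2, 4, 5] / [3, 6]
  Insert 9 (step 7): P = [2, 3, 4, 8, 9] / [5, 7];  Q = [1, 2, 4, 5, 7] / [3, 6]
  Insert 6 (step 8): P = [2, 3, 4, 6, 9] / [5, 7, 8];  Q = [1, 2, 4, 5, 7] / [3, 6, 8]
  Insert 1 (step 9): P = [1, 3, 4, 6, 9] / [2, 7, 8] / [5];  Q = [1, 2, 4, 5, 7] / [3, 6, 8] / [9]
Final shape: (5, 3, 1).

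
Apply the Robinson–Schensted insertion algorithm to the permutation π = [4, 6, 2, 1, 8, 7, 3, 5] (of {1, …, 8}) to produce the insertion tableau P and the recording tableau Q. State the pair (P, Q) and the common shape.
P = [1, 3, 5] / [2, 6, 7] / [4, 8];  Q = [1, 2, 5] / [3, 6, 8] / [4, 7];  common shape = (3, 3, 2)

Row-insert the values π_1, π_2, … into P one at a time, bumping the leftmost entry strictly greater than the inserted value down to the next row. The recording tableau Q records, in position (i, j), the step at which that cell was added to P.
  Insert 4 (step 1): P = [4];  Q = [1]
  Insert 6 (step 2): P = [4, 6];  Q = [1, 2]
  Insert 2 (step 3): P = [2, 6] / [4];  Q = [1, 2] / [3]
  Insert 1 (step 4): P = [1, 6] / [2] / [4];  Q = [1, 2] / [3] / [4]
  Insert 8 (step 5): P = [1, 6, 8] / [2] / [4];  Q = [1, 2, 5] / [3] / [4]
  Insert 7 (step 6): P = [1, 6, 7] / [2, 8] / [4];  Q = [1, 2, 5] / [3, 6] / [4]
  Insert 3 (step 7): P = [1, 3, 7] / [2, 6] / [4, 8];  Q = [1, 2, 5] / [3, 6] / [4, 7]
  Insert 5 (step 8): P = [1, 3, 5] / [2, 6, 7] / [4, 8];  Q = [1, 2, 5] / [3, 6, 8] / [4, 7]
Final shape: (3, 3, 2).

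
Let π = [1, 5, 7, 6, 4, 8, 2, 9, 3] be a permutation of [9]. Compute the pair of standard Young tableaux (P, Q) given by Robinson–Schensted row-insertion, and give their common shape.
P = [1, 2, 3, 8, 9] / [4, 6] / [5] / [7];  Q = [1, 2, 3, 6, 8] / [4, 9] / [5] / [7];  common shape = (5, 2, 1, 1)

Row-insert the values π_1, π_2, … into P one at a time, bumping the leftmost entry strictly greater than the inserted value down to the next row. The recording tableau Q records, in position (i, j), the step at which that cell was added to P.
  Insert 1 (step 1): P = [1];  Q = [1]
  Insert 5 (step 2): P = [1, 5];  Q = [1, 2]
  Insert 7 (step 3): P = [1, 5, 7];  Q = [1, 2, 3]
  Insert 6 (step 4): P = [1, 5, 6] / [7];  Q = [1, 2, 3] / [4]
  Insert 4 (step 5): P = [1, 4, 6] / [5] / [7];  Q = [1, 2, 3] / [4] / [5]
  Insert 8 (step 6): P = [1, 4, 6, 8] / [5] / [7];  Q = [1, 2, 3, 6] / [4] / [5]
  Insert 2 (step 7): P = [1, 2, 6, 8] / [4] / [5] / [7];  Q = [1, 2, 3, 6] / [4] / [5] / [7]
  Insert 9 (step 8): P = [1, 2, 6, 8, 9] / [4] / [5] / [7];  Q = [1, 2, 3, 6, 8] / [4] / [5] / [7]
  Insert 3 (step 9): P = [1, 2, 3, 8, 9] / [4, 6] / [5] / [7];  Q = [1, 2, 3, 6, 8] / [4, 9] / [5] / [7]
Final shape: (5, 2, 1, 1).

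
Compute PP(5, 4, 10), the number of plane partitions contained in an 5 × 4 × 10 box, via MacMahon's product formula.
PP(5, 4, 10) = 98561919456

Evaluate the triple product over i = 1..5, j = 1..4, k = 1..10. The factors are (2/1) · (3/2) · (4/3) · (5/4) · (6/5) · (7/6) · (8/7) · (9/8) · … (200 factors total). The numerators and denominators telescope so the product is an integer; carrying out the multiplication exactly gives PP(5, 4, 10) = 98561919456.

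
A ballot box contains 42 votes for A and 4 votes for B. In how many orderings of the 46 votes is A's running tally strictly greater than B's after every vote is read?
Strict-lead orderings = 134805

Total orderings of the 46 votes with 42 for A: C(46, 42) = 163185. By the Bertrand ballot formula (Cycle Lemma / reflection principle), the number of orderings in which A is strictly ahead of B throughout is (p − q)/(p + q) · C(p + q, p) = (42 − 4)/(42 + 4) · 163185 = 134805.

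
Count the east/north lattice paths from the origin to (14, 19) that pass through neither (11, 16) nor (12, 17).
Number of paths = 403130430

Inclusion–exclusion. Total paths: C(33, 14) = 818809200. Through P₁: C(27, 11)·C(6, 3) = 260757900. Through P₂: C(29, 12)·C(4, 2) = 311375610. Since P₁ is strictly southwest of P₂, a monotone path through both must visit P₁ then P₂; paths through both = C(27, 11)·C(2, 1)·C(4, 2) = 156454740. Avoid both = 818809200 − 260757900 − 311375610 + 156454740 = 403130430.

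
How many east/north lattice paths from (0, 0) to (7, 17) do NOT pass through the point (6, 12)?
Number of paths = 234720

Total paths from (0, 0) to (7, 17): C(24, 7) = 346104. Paths through (6, 12): (paths (0, 0) → (6, 12)) × (paths (6, 12) → (7, 17)) = C(18, 6) · C(6, 1) = 18564 · 6 = 111384. Avoidance count = 346104 − 111384 = 234720.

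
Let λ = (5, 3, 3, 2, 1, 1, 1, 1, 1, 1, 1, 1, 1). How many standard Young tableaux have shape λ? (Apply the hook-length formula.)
# SYT of shape (5, 3, 3, 2, 1, 1, 1, 1, 1, 1, 1, 1, 1) = 54172800

Hook-length formula: f^λ = n! / Π hook(c), product over all cells c of the Young diagram. For λ = (5, 3, 3, 2, 1, 1, 1, 1, 1, 1, 1, 1, 1), n = 22 boxes. Hook lengths by row (left-to-right, top-to-bottom): [17, 7, 5, 2, 1]; [14, 4, 2]; [13, 3, 1]; [11, 1]; [9]; [8]; [7]; [6]; [5]; [4]; [3]; [2]; [1]. Product of hooks = 20748433305600. So f^λ = 22! / 20748433305600 = 1124000727777607680000 / 20748433305600 = 54172800.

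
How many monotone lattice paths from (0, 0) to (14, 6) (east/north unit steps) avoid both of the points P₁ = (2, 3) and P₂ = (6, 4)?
Number of paths = 27010

Inclusion–exclusion. Total paths: C(20, 14) = 38760. Through P₁: C(5, 2)·C(15, 12) = 4550. Through P₂: C(10, 6)·C(10, 8) = 9450. Since P₁ is strictly southwest of P₂, a monotone path through both must visit P₁ then P₂; paths through both = C(5, 2)·C(5, 4)·C(10, 8) = 2250. Avoid both = 38760 − 4550 − 9450 + 2250 = 27010.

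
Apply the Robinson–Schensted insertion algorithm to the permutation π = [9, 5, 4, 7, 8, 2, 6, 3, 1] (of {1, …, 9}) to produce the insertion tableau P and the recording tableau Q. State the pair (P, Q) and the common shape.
P = [1, 3, 8] / [2, 6] / [4, 7] / [5] / [9];  Q = [1, 4, 5] / [2, 7] / [3, 8] / [6] / [9];  common shape = (3, 2, 2, 1, 1)

Row-insert the values π_1, π_2, … into P one at a time, bumping the leftmost entry strictly greater than the inserted value down to the next row. The recording tableau Q records, in position (i, j), the step at which that cell was added to P.
  Insert 9 (step 1): P = [9];  Q = [1]
  Insert 5 (step 2): P = [5] / [9];  Q = [1] / [2]
  Insert 4 (step 3): P = [4] / [5] / [9];  Q = [1] / [2] / [3]
  Insert 7 (step 4): P = [4, 7] / [5] / [9];  Q = [1, 4] / [2] / [3]
  Insert 8 (step 5): P = [4, 7, 8] / [5] / [9];  Q = [1, 4, 5] / [2] / [3]
  Insert 2 (step 6): P = [2, 7, 8] / [4] / [5] / [9];  Q = [1, 4, 5] / [2] / [3] / [6]
  Insert 6 (step 7): P = [2, 6, 8] / [4, 7] / [5] / [9];  Q = [1, 4, 5] / [2, 7] / [3] / [6]
  Insert 3 (step 8): P = [2, 3, 8] / [4, 6] / [5, 7] / [9];  Q = [1, 4, 5] / [2, 7] / [3, 8] / [6]
  Insert 1 (step 9): P = [1, 3, 8] / [2, 6] / [4, 7] / [5] / [9];  Q = [1, 4, 5] / [2, 7] / [3, 8] / [6] / [9]
Final shape: (3, 2, 2, 1, 1).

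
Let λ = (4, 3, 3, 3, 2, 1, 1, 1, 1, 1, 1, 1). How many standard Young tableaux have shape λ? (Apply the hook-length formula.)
# SYT of shape (4, 3, 3, 3, 2, 1, 1, 1, 1, 1, 1, 1) = 76403712

Hook-length formula: f^λ = n! / Π hook(c), product over all cells c of the Young diagram. For λ = (4, 3, 3, 3, 2, 1, 1, 1, 1, 1, 1, 1), n = 22 boxes. Hook lengths by row (left-to-right, top-to-bottom): [15, 7, 5, 1]; [13, 5, 3]; [12, 4, 2]; [11, 3, 1]; [9, 1]; [7]; [6]; [5]; [4]; [3]; [2]; [1]. Product of hooks = 14711336640000. So f^λ = 22! / 14711336640000 = 1124000727777607680000 / 14711336640000 = 76403712.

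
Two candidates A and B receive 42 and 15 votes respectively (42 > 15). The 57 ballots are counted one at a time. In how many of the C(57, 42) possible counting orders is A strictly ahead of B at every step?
Strict-lead orderings = 10448517534840

Total orderings of the 57 votes with 42 for A: C(57, 42) = 22057981462440. By the Bertrand ballot formula (Cycle Lemma / reflection principle), the number of orderings in which A is strictly ahead of B throughout is (p − q)/(p + q) · C(p + q, p) = (42 − 15)/(42 + 15) · 22057981462440 = 10448517534840.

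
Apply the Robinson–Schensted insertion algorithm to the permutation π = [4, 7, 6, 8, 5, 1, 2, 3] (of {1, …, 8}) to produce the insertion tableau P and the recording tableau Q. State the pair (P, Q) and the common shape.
P = [1, 2, 3] / [4, 5, 8] / [6] / [7];  Q = [1, 2, 4] / [3, 7, 8] / [5] / [6];  common shape = (3, 3, 1, 1)

Row-insert the values π_1, π_2, … into P one at a time, bumping the leftmost entry strictly greater than the inserted value down to the next row. The recording tableau Q records, in position (i, j), the step at which that cell was added to P.
  Insert 4 (step 1): P = [4];  Q = [1]
  Insert 7 (step 2): P = [4, 7];  Q = [1, 2]
  Insert 6 (step 3): P = [4, 6] / [7];  Q = [1, 2] / [3]
  Insert 8 (step 4): P = [4, 6, 8] / [7];  Q = [1, 2, 4] / [3]
  Insert 5 (step 5): P = [4, 5, 8] / [6] / [7];  Q = [1, 2, 4] / [3] / [5]
  Insert 1 (step 6): P = [1, 5, 8] / [4] / [6] / [7];  Q = [1, 2, 4] / [3] / [5] / [6]
  Insert 2 (step 7): P = [1, 2, 8] / [4, 5] / [6] / [7];  Q = [1, 2, 4] / [3, 7] / [5] / [6]
  Insert 3 (step 8): P = [1, 2, 3] / [4, 5, 8] / [6] / [7];  Q = [1, 2, 4] / [3, 7, 8] / [5] / [6]
Final shape: (3, 3, 1, 1).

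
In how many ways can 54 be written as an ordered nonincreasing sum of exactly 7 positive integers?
p(54, 7 parts) = 13534

Partitions of n into exactly k parts are in bijection with partitions of n − k into at most k parts (subtract 1 from each part). So p(54, exactly 7) = p(47, parts ≤ 7). Computing via the recurrence p(m, j) = p(m, j−1) + p(m−j, j) gives 13534.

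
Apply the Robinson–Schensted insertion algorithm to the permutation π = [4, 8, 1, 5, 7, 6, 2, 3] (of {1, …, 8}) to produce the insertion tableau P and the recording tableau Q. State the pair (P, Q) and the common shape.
P = [1, 2, 3] / [4, 5, 6] / [7] / [8];  Q = [1, 2, 5] / [3, 4, 8] / [6] / [7];  common shape = (3, 3, 1, 1)

Row-insert the values π_1, π_2, … into P one at a time, bumping the leftmost entry strictly greater than the inserted value down to the next row. The recording tableau Q records, in position (i, j), the step at which that cell was added to P.
  Insert 4 (step 1): P = [4];  Q = [1]
  Insert 8 (step 2): P = [4, 8];  Q = [1, 2]
  Insert 1 (step 3): P = [1, 8] / [4];  Q = [1, 2] / [3]
  Insert 5 (step 4): P = [1, 5] / [4, 8];  Q = [1, 2] / [3, 4]
  Insert 7 (step 5): P = [1, 5, 7] / [4, 8];  Q = [1, 2, 5] / [3, 4]
  Insert 6 (step 6): P = [1, 5, 6] / [4, 7] / [8];  Q = [1, 2, 5] / [3, 4] / [6]
  Insert 2 (step 7): P = [1, 2, 6] / [4, 5] / [7] / [8];  Q = [1, 2, 5] / [3, 4] / [6] / [7]
  Insert 3 (step 8): P = [1, 2, 3] / [4, 5, 6] / [7] / [8];  Q = [1, 2, 5] / [3, 4, 8] / [6] / [7]
Final shape: (3, 3, 1, 1).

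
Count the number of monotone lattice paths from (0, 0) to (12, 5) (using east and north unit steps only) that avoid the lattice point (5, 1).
Number of paths = 4208

Total paths from (0, 0) to (12, 5): C(17, 12) = 6188. Paths through (5, 1): (paths (0, 0) → (5, 1)) × (paths (5, 1) → (12, 5)) = C(6, 5) · C(11, 7) = 6 · 330 = 1980. Avoidance count = 6188 − 1980 = 4208.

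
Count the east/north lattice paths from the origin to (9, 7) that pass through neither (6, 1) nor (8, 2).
Number of paths = 10708

Inclusion–exclusion. Total paths: C(16, 9) = 11440. Through P₁: C(7, 6)·C(9, 3) = 588. Through P₂: C(10, 8)·C(6, 1) = 270. Since P₁ is strictly southwest of P₂, a monotone path through both must visit P₁ then P₂; paths through both = C(7, 6)·C(3, 2)·C(6, 1) = 126. Avoid both = 11440 − 588 − 270 + 126 = 10708.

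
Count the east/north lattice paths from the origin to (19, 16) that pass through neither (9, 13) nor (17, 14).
Number of paths = 2353432360

Inclusion–exclusion. Total paths: C(35, 19) = 4059928950. Through P₁: C(22, 9)·C(13, 10) = 142262120. Through P₂: C(31, 17)·C(4, 2) = 1591095150. Since P₁ is strictly southwest of P₂, a monotone path through both must visit P₁ then P₂; paths through both = C(22, 9)·C(9, 8)·C(4, 2) = 26860680. Avoid both = 4059928950 − 142262120 − 1591095150 + 26860680 = 2353432360.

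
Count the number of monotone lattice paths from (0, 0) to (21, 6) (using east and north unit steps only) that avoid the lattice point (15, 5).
Number of paths = 187482

Total paths from (0, 0) to (21, 6): C(27, 21) = 296010. Paths through (15, 5): (paths (0, 0) → (15, 5)) × (paths (15, 5) → (21, 6)) = C(20, 15) · C(7, 6) = 15504 · 7 = 108528. Avoidance count = 296010 − 108528 = 187482.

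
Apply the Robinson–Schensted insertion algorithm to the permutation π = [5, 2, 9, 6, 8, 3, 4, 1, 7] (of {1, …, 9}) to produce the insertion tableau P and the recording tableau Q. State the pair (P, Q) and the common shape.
P = [1, 3, 4, 7] / [2, 6, 8] / [5] / [9];  Q = [1, 3, 5, 9] / [2, 4, 7] / [6] / [8];  common shape = (4, 3, 1, 1)

Row-insert the values π_1, π_2, … into P one at a time, bumping the leftmost entry strictly greater than the inserted value down to the next row. The recording tableau Q records, in position (i, j), the step at which that cell was added to P.
  Insert 5 (step 1): P = [5];  Q = [1]
  Insert 2 (step 2): P = [2] / [5];  Q = [1] / [2]
  Insert 9 (step 3): P = [2, 9] / [5];  Q = [1, 3] / [2]
  Insert 6 (step 4): P = [2, 6] / [5, 9];  Q = [1, 3] / [2, 4]
  Insert 8 (step 5): P = [2, 6, 8] / [5, 9];  Q = [1, 3, 5] / [2, 4]
  Insert 3 (step 6): P = [2, 3, 8] / [5, 6] / [9];  Q = [1, 3, 5] / [2, 4] / [6]
  Insert 4 (step 7): P = [2, 3, 4] / [5, 6, 8] / [9];  Q = [1, 3, 5] / [2, 4, 7] / [6]
  Insert 1 (step 8): P = [1, 3, 4] / [2, 6, 8] / [5] / [9];  Q = [1, 3, 5] / [2, 4, 7] / [6] / [8]
  Insert 7 (step 9): P = [1, 3, 4, 7] / [2, 6, 8] / [5] / [9];  Q = [1, 3, 5, 9] / [2, 4, 7] / [6] / [8]
Final shape: (4, 3, 1, 1).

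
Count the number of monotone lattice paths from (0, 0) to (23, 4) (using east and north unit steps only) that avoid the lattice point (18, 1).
Number of paths = 16486

Total paths from (0, 0) to (23, 4): C(27, 23) = 17550. Paths through (18, 1): (paths (0, 0) → (18, 1)) × (paths (18, 1) → (23, 4)) = C(19, 18) · C(8, 5) = 19 · 56 = 1064. Avoidance count = 17550 − 1064 = 16486.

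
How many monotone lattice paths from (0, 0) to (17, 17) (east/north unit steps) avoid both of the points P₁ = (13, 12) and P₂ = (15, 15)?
Number of paths = 1059681300

Inclusion–exclusion. Total paths: C(34, 17) = 2333606220. Through P₁: C(25, 13)·C(9, 4) = 655237800. Through P₂: C(30, 15)·C(4, 2) = 930705120. Since P₁ is strictly southwest of P₂, a monotone path through both must visit P₁ then P₂; paths through both = C(25, 13)·C(5, 2)·C(4, 2) = 312018000. Avoid both = 2333606220 − 655237800 − 930705120 + 312018000 = 1059681300.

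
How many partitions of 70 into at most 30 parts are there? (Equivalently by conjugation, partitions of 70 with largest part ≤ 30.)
p(70, parts ≤ 30) = 3910071

Use the recurrence p(n, m) = p(n, m−1) + p(n−m, m): either the largest part is < m (count p(n, m−1)) or the largest part is exactly m (remove one copy of m, count p(n−m, m)). With p(0, ·) = 1 this gives p(70, parts ≤ 30) = 3910071. (By conjugating Young diagrams, this also counts partitions of 70 into at most 30 parts.)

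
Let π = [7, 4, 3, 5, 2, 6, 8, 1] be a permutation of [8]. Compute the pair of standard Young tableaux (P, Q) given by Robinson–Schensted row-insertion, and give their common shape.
P = [1, 5, 6, 8] / [2] / [3] / [4] / [7];  Q = [1, 4, 6, 7] / [2] / [3] / [5] / [8];  common shape = (4, 1, 1, 1, 1)

Row-insert the values π_1, π_2, … into P one at a time, bumping the leftmost entry strictly greater than the inserted value down to the next row. The recording tableau Q records, in position (i, j), the step at which that cell was added to P.
  Insert 7 (step 1): P = [7];  Q = [1]
  Insert 4 (step 2): P = [4] / [7];  Q = [1] / [2]
  Insert 3 (step 3): P = [3] / [4] / [7];  Q = [1] / [2] / [3]
  Insert 5 (step 4): P = [3, 5] / [4] / [7];  Q = [1, 4] / [2] / [3]
  Insert 2 (step 5): P = [2, 5] / [3] / [4] / [7];  Q = [1, 4] / [2] / [3] / [5]
  Insert 6 (step 6): P = [2, 5, 6] / [3] / [4] / [7];  Q = [1, 4, 6] / [2] / [3] / [5]
  Insert 8 (step 7): P = [2, 5, 6, 8] / [3] / [4] / [7];  Q = [1, 4, 6, 7] / [2] / [3] / [5]
  Insert 1 (step 8): P = [1, 5, 6, 8] / [2] / [3] / [4] / [7];  Q = [1, 4, 6, 7] / [2] / [3] / [5] / [8]
Final shape: (4, 1, 1, 1, 1).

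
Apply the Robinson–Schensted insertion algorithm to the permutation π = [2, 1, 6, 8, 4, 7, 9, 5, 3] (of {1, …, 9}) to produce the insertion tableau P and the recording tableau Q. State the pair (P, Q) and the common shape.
P = [1, 3, 5, 9] / [2, 4, 7] / [6] / [8];  Q = [1, 3, 4, 7] / [2, 5, 6] / [8] / [9];  common shape = (4, 3, 1, 1)

Row-insert the values π_1, π_2, … into P one at a time, bumping the leftmost entry strictly greater than the inserted value down to the next row. The recording tableau Q records, in position (i, j), the step at which that cell was added to P.
  Insert 2 (step 1): P = [2];  Q = [1]
  Insert 1 (step 2): P = [1] / [2];  Q = [1] / [2]
  Insert 6 (step 3): P = [1, 6] / [2];  Q = [1, 3] / [2]
  Insert 8 (step 4): P = [1, 6, 8] / [2];  Q = [1, 3, 4] / [2]
  Insert 4 (step 5): P = [1, 4, 8] / [2, 6];  Q = [1, 3, 4] / [2, 5]
  Insert 7 (step 6): P = [1, 4, 7] / [2, 6, 8];  Q = [1, 3, 4] / [2, 5, 6]
  Insert 9 (step 7): P = [1, 4, 7, 9] / [2, 6, 8];  Q = [1, 3, 4, 7] / [2, 5, 6]
  Insert 5 (step 8): P = [1, 4, 5, 9] / [2, 6, 7] / [8];  Q = [1, 3, 4, 7] / [2, 5, 6] / [8]
  Insert 3 (step 9): P = [1, 3, 5, 9] / [2, 4, 7] / [6] / [8];  Q = [1, 3, 4, 7] / [2, 5, 6] / [8] / [9]
Final shape: (4, 3, 1, 1).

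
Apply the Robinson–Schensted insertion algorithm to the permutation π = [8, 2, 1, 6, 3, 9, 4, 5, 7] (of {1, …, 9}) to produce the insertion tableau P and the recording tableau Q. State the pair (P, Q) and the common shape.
P = [1, 3, 4, 5, 7] / [2, 6, 9] / [8];  Q = [1, 4, 6, 8, 9] / [2, 5, 7] / [3];  common shape = (5, 3, 1)

Row-insert the values π_1, π_2, … into P one at a time, bumping the leftmost entry strictly greater than the inserted value down to the next row. The recording tableau Q records, in position (i, j), the step at which that cell was added to P.
  Insert 8 (step 1): P = [8];  Q = [1]
  Insert 2 (step 2): P = [2] / [8];  Q = [1] / [2]
  Insert 1 (step 3): P = [1] / [2] / [8];  Q = [1] / [2] / [3]
  Insert 6 (step 4): P = [1, 6] / [2] / [8];  Q = [1, 4] / [2] / [3]
  Insert 3 (step 5): P = [1, 3] / [2, 6] / [8];  Q = [1, 4] / [2, 5] / [3]
  Insert 9 (step 6): P = [1, 3, 9] / [2, 6] / [8];  Q = [1, 4, 6] / [2, 5] / [3]
  Insert 4 (step 7): P = [1, 3, 4] / [2, 6, 9] / [8];  Q = [1, 4, 6] / [2, 5, 7] / [3]
  Insert 5 (step 8): P = [1, 3, 4, 5] / [2, 6, 9] / [8];  Q = [1, 4, 6, 8] / [2, 5, 7] / [3]
  Insert 7 (step 9): P = [1, 3, 4, 5, 7] / [2, 6, 9] / [8];  Q = [1, 4, 6, 8, 9] / [2, 5, 7] / [3]
Final shape: (5, 3, 1).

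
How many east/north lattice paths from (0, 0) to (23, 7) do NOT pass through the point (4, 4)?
Number of paths = 1928000

Total paths from (0, 0) to (23, 7): C(30, 23) = 2035800. Paths through (4, 4): (paths (0, 0) → (4, 4)) × (paths (4, 4) → (23, 7)) = C(8, 4) · C(22, 19) = 70 · 1540 = 107800. Avoidance count = 2035800 − 107800 = 1928000.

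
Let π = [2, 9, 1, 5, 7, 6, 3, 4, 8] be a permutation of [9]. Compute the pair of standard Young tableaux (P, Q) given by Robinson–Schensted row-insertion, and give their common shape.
P = [1, 3, 4, 8] / [2, 5, 6] / [7] / [9];  Q = [1, 2, 5, 9] / [3, 4, 8] / [6] / [7];  common shape = (4, 3, 1, 1)

Row-insert the values π_1, π_2, … into P one at a time, bumping the leftmost entry strictly greater than the inserted value down to the next row. The recording tableau Q records, in position (i, j), the step at which that cell was added to P.
  Insert 2 (step 1): P = [2];  Q = [1]
  Insert 9 (step 2): P = [2, 9];  Q = [1, 2]
  Insert 1 (step 3): P = [1, 9] / [2];  Q = [1, 2] / [3]
  Insert 5 (step 4): P = [1, 5] / [2, 9];  Q = [1, 2] / [3, 4]
  Insert 7 (step 5): P = [1, 5, 7] / [2, 9];  Q = [1, 2, 5] / [3, 4]
  Insert 6 (step 6): P = [1, 5, 6] / [2, 7] / [9];  Q = [1, 2, 5] / [3, 4] / [6]
  Insert 3 (step 7): P = [1, 3, 6] / [2, 5] / [7] / [9];  Q = [1, 2, 5] / [3, 4] / [6] / [7]
  Insert 4 (step 8): P = [1, 3, 4] / [2, 5, 6] / [7] / [9];  Q = [1, 2, 5] / [3, 4, 8] / [6] / [7]
  Insert 8 (step 9): P = [1, 3, 4, 8] / [2, 5, 6] / [7] / [9];  Q = [1, 2, 5, 9] / [3, 4, 8] / [6] / [7]
Final shape: (4, 3, 1, 1).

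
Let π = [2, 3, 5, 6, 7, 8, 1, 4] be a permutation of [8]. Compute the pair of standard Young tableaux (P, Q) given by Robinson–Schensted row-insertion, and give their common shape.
P = [1, 3, 4, 6, 7, 8] / [2, 5];  Q = [1, 2, 3, 4, 5, 6] / [7, 8];  common shape = (6, 2)

Row-insert the values π_1, π_2, … into P one at a time, bumping the leftmost entry strictly greater than the inserted value down to the next row. The recording tableau Q records, in position (i, j), the step at which that cell was added to P.
  Insert 2 (step 1): P = [2];  Q = [1]
  Insert 3 (step 2): P = [2, 3];  Q = [1, 2]
  Insert 5 (step 3): P = [2, 3, 5];  Q = [1, 2, 3]
  Insert 6 (step 4): P = [2, 3, 5, 6];  Q = [1, 2, 3, 4]
  Insert 7 (step 5): P = [2, 3, 5, 6, 7];  Q = [1, 2, 3, 4, 5]
  Insert 8 (step 6): P = [2, 3, 5, 6, 7, 8];  Q = [1, 2, 3, 4, 5, 6]
  Insert 1 (step 7): P = [1, 3, 5, 6, 7, 8] / [2];  Q = [1, 2, 3, 4, 5, 6] / [7]
  Insert 4 (step 8): P = [1, 3, 4, 6, 7, 8] / [2, 5];  Q = [1, 2, 3, 4, 5, 6] / [7, 8]
Final shape: (6, 2).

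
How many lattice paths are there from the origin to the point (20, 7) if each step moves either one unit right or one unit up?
Number of paths = 888030

A monotone lattice path from (0, 0) to (20, 7) consists of 20 east steps and 7 north steps in some order, so it is determined by which 20 of the 27 steps are east. The count is C(27, 20) = 888030.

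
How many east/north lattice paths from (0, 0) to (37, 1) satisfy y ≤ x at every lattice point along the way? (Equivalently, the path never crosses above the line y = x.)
Number of paths = 37

By the reflection principle (André's argument), the number of monotone paths to (37, 1) with n ≤ m that never go above y = x is C(38, 37) − C(38, 38) = 38 − 1 = 37.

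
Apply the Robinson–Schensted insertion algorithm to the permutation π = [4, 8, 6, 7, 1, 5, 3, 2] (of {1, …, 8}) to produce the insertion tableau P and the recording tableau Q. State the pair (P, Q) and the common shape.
P = [1, 2, 7] / [3, 5] / [4] / [6] / [8];  Q = [1, 2, 4] / [3, 6] / [5] / [7] / [8];  common shape = (3, 2, 1, 1, 1)

Row-insert the values π_1, π_2, … into P one at a time, bumping the leftmost entry strictly greater than the inserted value down to the next row. The recording tableau Q records, in position (i, j), the step at which that cell was added to P.
  Insert 4 (step 1): P = [4];  Q = [1]
  Insert 8 (step 2): P = [4, 8];  Q = [1, 2]
  Insert 6 (step 3): P = [4, 6] / [8];  Q = [1, 2] / [3]
  Insert 7 (step 4): P = [4, 6, 7] / [8];  Q = [1, 2, 4] / [3]
  Insert 1 (step 5): P = [1, 6, 7] / [4] / [8];  Q = [1, 2, 4] / [3] / [5]
  Insert 5 (step 6): P = [1, 5, 7] / [4, 6] / [8];  Q = [1, 2, 4] / [3, 6] / [5]
  Insert 3 (step 7): P = [1, 3, 7] / [4, 5] / [6] / [8];  Q = [1, 2, 4] / [3, 6] / [5] / [7]
  Insert 2 (step 8): P = [1, 2, 7] / [3, 5] / [4] / [6] / [8];  Q = [1, 2, 4] / [3, 6] / [5] / [7] / [8]
Final shape: (3, 2, 1, 1, 1).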